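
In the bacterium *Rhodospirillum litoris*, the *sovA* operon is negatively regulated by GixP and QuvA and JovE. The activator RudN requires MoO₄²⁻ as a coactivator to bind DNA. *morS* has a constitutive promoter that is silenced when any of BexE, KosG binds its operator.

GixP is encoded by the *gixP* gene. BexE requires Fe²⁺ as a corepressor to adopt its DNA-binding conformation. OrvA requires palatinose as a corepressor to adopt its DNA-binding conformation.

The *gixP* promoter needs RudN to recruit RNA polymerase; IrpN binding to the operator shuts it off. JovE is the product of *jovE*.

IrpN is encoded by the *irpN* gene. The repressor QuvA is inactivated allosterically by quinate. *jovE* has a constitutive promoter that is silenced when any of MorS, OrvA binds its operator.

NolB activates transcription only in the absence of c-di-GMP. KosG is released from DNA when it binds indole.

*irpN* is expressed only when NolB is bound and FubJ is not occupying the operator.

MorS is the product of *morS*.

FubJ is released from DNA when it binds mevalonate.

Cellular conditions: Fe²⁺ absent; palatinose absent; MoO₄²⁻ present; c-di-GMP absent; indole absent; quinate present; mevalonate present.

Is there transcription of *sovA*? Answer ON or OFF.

OFF

MoO₄²⁻ is present, so RudN is active.
Mevalonate is present, so FubJ is inactive.
c-di-GMP is absent, so NolB is active.
No repressor is bound and NolB is active, so *irpN* is transcribed.
So IrpN is produced and active.
With repressor IrpN bound, *gixP* is not transcribed.
So GixP is not produced.
Quinate is present, so QuvA is inactive.
Fe²⁺ is absent, so BexE is inactive.
Indole is absent, so KosG is active.
With repressor KosG bound, *morS* is not transcribed.
So MorS is not produced.
Palatinose is absent, so OrvA is inactive.
With no repressor bound, *jovE* is transcribed.
So JovE is produced and active.
With repressor JovE bound, *sovA* is not transcribed.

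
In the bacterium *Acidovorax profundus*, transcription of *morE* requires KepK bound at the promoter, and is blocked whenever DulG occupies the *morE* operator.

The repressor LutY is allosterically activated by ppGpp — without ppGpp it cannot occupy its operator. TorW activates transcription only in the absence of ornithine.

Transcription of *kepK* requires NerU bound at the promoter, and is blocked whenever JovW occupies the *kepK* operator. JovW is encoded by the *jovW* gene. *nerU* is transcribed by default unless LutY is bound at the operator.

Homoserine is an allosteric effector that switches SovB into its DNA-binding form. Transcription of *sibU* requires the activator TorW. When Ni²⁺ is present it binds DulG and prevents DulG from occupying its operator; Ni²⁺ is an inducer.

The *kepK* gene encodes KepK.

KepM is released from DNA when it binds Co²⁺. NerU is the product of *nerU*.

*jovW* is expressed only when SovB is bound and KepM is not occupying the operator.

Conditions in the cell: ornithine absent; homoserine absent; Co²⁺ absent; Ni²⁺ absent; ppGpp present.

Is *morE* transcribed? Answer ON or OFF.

Ni²⁺ is absent, so DulG is active.
ppGpp is present, so LutY is active.
With repressor LutY bound, *nerU* is not transcribed.
So NerU is not produced.
Homoserine is absent, so SovB is inactive.
Co²⁺ is absent, so KepM is active.
With repressor KepM bound, *jovW* is not transcribed.
So JovW is not produced.
Required activator NerU is absent, so *kepK* is not transcribed.
So KepK is not produced.
With repressor DulG bound, *morE* is not transcribed.

OFF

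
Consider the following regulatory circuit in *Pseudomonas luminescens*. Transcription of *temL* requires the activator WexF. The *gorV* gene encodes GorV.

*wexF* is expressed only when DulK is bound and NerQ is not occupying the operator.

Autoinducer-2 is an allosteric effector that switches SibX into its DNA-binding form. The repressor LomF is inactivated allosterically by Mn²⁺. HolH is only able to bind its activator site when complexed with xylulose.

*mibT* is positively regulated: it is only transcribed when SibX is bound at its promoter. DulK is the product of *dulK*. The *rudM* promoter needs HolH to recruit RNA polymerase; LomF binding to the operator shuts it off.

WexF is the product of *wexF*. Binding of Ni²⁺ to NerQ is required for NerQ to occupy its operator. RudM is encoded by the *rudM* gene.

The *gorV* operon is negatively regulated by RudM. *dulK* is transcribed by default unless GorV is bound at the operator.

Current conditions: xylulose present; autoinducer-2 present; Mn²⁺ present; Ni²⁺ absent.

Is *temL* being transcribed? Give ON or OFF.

ON

Xylulose is present, so HolH is active.
Mn²⁺ is present, so LomF is inactive.
No repressor is bound and HolH is active, so *rudM* is transcribed.
So RudM is produced and active.
With repressor RudM bound, *gorV* is not transcribed.
So GorV is not produced.
With no repressor bound, *dulK* is transcribed.
So DulK is produced and active.
Ni²⁺ is absent, so NerQ is inactive.
No repressor is bound and DulK is active, so *wexF* is transcribed.
So WexF is produced and active.
No repressor is bound and WexF is active, so *temL* is transcribed.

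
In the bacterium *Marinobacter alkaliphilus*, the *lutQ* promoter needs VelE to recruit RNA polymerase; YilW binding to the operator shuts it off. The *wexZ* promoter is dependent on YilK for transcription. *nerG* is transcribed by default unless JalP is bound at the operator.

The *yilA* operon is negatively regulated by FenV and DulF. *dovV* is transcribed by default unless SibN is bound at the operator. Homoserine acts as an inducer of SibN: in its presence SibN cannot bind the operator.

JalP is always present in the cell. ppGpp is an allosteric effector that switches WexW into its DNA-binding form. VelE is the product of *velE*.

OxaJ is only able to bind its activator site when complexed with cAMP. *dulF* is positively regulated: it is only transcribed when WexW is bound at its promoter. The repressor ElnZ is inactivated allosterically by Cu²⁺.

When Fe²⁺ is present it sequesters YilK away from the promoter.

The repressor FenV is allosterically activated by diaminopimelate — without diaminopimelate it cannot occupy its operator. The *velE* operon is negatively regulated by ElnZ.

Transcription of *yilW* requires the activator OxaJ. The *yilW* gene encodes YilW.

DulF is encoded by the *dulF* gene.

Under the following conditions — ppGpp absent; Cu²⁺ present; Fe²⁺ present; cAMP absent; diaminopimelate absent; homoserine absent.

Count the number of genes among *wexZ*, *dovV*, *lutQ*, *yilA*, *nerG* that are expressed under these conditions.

2

Fe²⁺ is present, so YilK is inactive.
Required activator YilK is absent, so *wexZ* is not transcribed.
→ *wexZ* is OFF.
Homoserine is absent, so SibN is active.
With repressor SibN bound, *dovV* is not transcribed.
→ *dovV* is OFF.
cAMP is absent, so OxaJ is inactive.
Required activator OxaJ is absent, so *yilW* is not transcribed.
So YilW is not produced.
Cu²⁺ is present, so ElnZ is inactive.
With no repressor bound, *velE* is transcribed.
So VelE is produced and active.
No repressor is bound and VelE is active, so *lutQ* is transcribed.
→ *lutQ* is ON.
Diaminopimelate is absent, so FenV is inactive.
ppGpp is absent, so WexW is inactive.
Required activator WexW is absent, so *dulF* is not transcribed.
So DulF is not produced.
With no repressor bound, *yilA* is transcribed.
→ *yilA* is ON.
JalP is produced constitutively and is active.
With repressor JalP bound, *nerG* is not transcribed.
→ *nerG* is OFF.
2 of the 5 genes are transcribed.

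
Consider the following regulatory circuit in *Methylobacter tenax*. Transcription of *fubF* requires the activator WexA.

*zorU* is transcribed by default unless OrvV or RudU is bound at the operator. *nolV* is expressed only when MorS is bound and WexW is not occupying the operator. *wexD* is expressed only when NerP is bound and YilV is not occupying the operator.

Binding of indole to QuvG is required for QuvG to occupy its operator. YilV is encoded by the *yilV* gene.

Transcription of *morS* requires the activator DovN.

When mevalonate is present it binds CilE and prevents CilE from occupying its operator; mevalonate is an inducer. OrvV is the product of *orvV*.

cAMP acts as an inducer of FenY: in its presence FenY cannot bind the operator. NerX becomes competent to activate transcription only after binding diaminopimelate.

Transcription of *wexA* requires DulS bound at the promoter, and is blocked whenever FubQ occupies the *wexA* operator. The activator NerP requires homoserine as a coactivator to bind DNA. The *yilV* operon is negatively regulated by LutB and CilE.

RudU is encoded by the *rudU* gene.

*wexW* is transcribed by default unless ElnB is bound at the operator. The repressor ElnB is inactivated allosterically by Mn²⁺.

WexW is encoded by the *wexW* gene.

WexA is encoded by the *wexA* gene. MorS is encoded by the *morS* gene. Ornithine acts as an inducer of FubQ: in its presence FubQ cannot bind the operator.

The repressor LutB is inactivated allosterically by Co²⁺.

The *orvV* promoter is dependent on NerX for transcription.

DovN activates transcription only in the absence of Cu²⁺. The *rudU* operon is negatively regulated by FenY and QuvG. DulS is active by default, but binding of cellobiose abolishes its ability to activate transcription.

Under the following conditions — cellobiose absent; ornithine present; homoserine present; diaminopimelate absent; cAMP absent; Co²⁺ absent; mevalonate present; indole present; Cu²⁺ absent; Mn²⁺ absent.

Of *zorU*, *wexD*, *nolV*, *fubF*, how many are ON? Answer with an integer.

Diaminopimelate is absent, so NerX is inactive.
Required activator NerX is absent, so *orvV* is not transcribed.
So OrvV is not produced.
cAMP is absent, so FenY is active.
Indole is present, so QuvG is active.
With repressor FenY bound, *rudU* is not transcribed.
So RudU is not produced.
With no repressor bound, *zorU* is transcribed.
→ *zorU* is ON.
Co²⁺ is absent, so LutB is active.
Mevalonate is present, so CilE is inactive.
With repressor LutB bound, *yilV* is not transcribed.
So YilV is not produced.
Homoserine is present, so NerP is active.
No repressor is bound and NerP is active, so *wexD* is transcribed.
→ *wexD* is ON.
Mn²⁺ is absent, so ElnB is active.
With repressor ElnB bound, *wexW* is not transcribed.
So WexW is not produced.
Cu²⁺ is absent, so DovN is active.
No repressor is bound and DovN is active, so *morS* is transcribed.
So MorS is produced and active.
No repressor is bound and MorS is active, so *nolV* is transcribed.
→ *nolV* is ON.
Cellobiose is absent, so DulS is active.
Ornithine is present, so FubQ is inactive.
No repressor is bound and DulS is active, so *wexA* is transcribed.
So WexA is produced and active.
No repressor is bound and WexA is active, so *fubF* is transcribed.
→ *fubF* is ON.
4 of the 4 genes are transcribed.

4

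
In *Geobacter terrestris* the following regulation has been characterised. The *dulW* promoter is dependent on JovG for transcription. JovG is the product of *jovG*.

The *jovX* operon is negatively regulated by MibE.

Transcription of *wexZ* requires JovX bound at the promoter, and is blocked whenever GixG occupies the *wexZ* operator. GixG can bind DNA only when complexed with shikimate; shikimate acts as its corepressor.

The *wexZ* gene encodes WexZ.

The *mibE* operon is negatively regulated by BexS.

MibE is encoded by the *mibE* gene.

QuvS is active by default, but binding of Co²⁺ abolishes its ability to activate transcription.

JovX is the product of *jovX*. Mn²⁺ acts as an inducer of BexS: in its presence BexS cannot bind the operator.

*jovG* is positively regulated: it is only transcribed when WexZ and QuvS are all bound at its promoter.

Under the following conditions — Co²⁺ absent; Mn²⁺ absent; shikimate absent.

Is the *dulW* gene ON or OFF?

ON

Mn²⁺ is absent, so BexS is active.
With repressor BexS bound, *mibE* is not transcribed.
So MibE is not produced.
With no repressor bound, *jovX* is transcribed.
So JovX is produced and active.
Shikimate is absent, so GixG is inactive.
No repressor is bound and JovX is active, so *wexZ* is transcribed.
So WexZ is produced and active.
Co²⁺ is absent, so QuvS is active.
No repressor is bound and WexZ and QuvS are active, so *jovG* is transcribed.
So JovG is produced and active.
No repressor is bound and JovG is active, so *dulW* is transcribed.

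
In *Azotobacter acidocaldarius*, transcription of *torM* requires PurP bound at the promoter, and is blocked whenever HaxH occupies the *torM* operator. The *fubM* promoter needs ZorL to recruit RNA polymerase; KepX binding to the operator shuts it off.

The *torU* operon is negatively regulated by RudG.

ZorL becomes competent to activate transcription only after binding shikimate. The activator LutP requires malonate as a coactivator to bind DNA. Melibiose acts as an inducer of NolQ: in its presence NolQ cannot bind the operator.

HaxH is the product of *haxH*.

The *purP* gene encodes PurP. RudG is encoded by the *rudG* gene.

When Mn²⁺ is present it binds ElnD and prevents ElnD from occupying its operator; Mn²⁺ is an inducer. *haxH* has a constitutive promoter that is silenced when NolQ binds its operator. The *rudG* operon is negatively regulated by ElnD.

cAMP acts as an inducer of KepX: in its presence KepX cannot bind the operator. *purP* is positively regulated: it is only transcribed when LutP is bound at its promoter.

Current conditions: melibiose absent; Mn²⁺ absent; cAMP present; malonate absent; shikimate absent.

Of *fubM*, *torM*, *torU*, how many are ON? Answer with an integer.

cAMP is present, so KepX is inactive.
Shikimate is absent, so ZorL is inactive.
Required activator ZorL is absent, so *fubM* is not transcribed.
→ *fubM* is OFF.
Malonate is absent, so LutP is inactive.
Required activator LutP is absent, so *purP* is not transcribed.
So PurP is not produced.
Melibiose is absent, so NolQ is active.
With repressor NolQ bound, *haxH* is not transcribed.
So HaxH is not produced.
Required activator PurP is absent, so *torM* is not transcribed.
→ *torM* is OFF.
Mn²⁺ is absent, so ElnD is active.
With repressor ElnD bound, *rudG* is not transcribed.
So RudG is not produced.
With no repressor bound, *torU* is transcribed.
→ *torU* is ON.
1 of the 3 genes is transcribed.

1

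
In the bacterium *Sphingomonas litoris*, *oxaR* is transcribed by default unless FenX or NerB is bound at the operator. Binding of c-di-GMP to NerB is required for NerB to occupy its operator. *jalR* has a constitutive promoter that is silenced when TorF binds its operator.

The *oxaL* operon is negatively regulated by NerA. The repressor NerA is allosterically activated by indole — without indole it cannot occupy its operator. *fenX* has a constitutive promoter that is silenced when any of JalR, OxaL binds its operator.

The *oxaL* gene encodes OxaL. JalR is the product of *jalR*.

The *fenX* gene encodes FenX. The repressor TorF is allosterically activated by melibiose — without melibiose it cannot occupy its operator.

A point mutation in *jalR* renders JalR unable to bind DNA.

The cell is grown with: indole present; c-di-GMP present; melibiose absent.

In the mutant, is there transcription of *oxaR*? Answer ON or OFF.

OFF

JalR is non-functional in this strain, so it has no effect.
Indole is present, so NerA is active.
With repressor NerA bound, *oxaL* is not transcribed.
So OxaL is not produced.
With no repressor bound, *fenX* is transcribed.
So FenX is produced and active.
c-di-GMP is present, so NerB is active.
With repressor FenX bound, *oxaR* is not transcribed.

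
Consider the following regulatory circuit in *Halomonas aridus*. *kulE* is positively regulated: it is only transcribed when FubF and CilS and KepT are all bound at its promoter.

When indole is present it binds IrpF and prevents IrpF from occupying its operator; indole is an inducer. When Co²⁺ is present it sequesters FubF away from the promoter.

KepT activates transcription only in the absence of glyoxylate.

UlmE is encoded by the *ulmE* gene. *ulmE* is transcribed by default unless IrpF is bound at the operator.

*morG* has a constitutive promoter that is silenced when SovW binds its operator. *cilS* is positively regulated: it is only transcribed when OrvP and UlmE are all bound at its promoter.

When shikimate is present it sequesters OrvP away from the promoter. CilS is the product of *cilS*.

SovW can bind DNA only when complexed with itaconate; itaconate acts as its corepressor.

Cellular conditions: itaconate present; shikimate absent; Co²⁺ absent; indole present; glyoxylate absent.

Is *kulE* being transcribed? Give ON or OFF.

ON

Co²⁺ is absent, so FubF is active.
Shikimate is absent, so OrvP is active.
Indole is present, so IrpF is inactive.
With no repressor bound, *ulmE* is transcribed.
So UlmE is produced and active.
No repressor is bound and OrvP and UlmE are active, so *cilS* is transcribed.
So CilS is produced and active.
Glyoxylate is absent, so KepT is active.
No repressor is bound and FubF and CilS and KepT are active, so *kulE* is transcribed.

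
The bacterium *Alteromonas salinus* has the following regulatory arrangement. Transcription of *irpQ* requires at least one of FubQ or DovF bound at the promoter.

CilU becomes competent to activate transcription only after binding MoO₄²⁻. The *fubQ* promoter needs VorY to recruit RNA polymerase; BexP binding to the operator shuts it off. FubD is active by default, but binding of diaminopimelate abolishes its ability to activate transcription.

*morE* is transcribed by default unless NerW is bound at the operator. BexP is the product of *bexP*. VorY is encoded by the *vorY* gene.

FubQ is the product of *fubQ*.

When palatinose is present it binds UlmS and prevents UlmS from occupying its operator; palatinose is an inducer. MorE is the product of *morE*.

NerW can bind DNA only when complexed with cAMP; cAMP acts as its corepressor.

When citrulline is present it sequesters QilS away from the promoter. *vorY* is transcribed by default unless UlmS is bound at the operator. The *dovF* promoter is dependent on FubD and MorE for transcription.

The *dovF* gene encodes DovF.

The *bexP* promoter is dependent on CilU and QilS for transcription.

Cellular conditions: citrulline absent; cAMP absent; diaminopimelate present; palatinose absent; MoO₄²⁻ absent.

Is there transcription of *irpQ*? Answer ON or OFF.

Palatinose is absent, so UlmS is active.
With repressor UlmS bound, *vorY* is not transcribed.
So VorY is not produced.
MoO₄²⁻ is absent, so CilU is inactive.
Citrulline is absent, so QilS is active.
Required activator CilU is absent, so *bexP* is not transcribed.
So BexP is not produced.
Required activator VorY is absent, so *fubQ* is not transcribed.
So FubQ is not produced.
Diaminopimelate is present, so FubD is inactive.
cAMP is absent, so NerW is inactive.
With no repressor bound, *morE* is transcribed.
So MorE is produced and active.
Required activator FubD is absent, so *dovF* is not transcribed.
So DovF is not produced.
No activator is available at the *irpQ* promoter, so *irpQ* is not transcribed.

OFF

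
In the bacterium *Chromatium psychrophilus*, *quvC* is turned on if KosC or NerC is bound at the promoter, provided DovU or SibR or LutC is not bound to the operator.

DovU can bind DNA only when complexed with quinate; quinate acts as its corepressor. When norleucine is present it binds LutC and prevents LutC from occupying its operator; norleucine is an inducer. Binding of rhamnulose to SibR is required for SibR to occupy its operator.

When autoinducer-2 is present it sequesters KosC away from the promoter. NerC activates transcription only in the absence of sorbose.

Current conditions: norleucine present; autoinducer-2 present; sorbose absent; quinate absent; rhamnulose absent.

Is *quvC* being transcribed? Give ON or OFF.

Autoinducer-2 is present, so KosC is inactive.
Quinate is absent, so DovU is inactive.
Rhamnulose is absent, so SibR is inactive.
Sorbose is absent, so NerC is active.
Norleucine is present, so LutC is inactive.
Activator NerC is present, so *quvC* is transcribed.

ON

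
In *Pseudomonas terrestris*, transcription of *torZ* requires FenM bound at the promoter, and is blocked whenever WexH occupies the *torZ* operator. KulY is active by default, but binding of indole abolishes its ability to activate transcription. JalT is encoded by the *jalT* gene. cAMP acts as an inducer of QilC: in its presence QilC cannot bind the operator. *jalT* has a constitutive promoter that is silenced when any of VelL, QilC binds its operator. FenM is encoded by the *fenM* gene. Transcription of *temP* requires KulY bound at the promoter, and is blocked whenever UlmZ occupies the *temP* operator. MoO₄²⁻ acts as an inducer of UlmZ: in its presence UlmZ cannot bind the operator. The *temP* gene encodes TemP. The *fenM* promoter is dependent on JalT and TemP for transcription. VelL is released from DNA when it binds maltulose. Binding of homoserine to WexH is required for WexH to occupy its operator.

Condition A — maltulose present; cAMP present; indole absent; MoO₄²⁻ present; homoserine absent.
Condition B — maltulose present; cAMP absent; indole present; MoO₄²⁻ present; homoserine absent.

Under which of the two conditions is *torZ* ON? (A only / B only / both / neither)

Condition A:
Maltulose is present, so VelL is inactive.
cAMP is present, so QilC is inactive.
With no repressor bound, *jalT* is transcribed.
So JalT is produced and active.
Indole is absent, so KulY is active.
MoO₄²⁻ is present, so UlmZ is inactive.
No repressor is bound and KulY is active, so *temP* is transcribed.
So TemP is produced and active.
No repressor is bound and JalT and TemP are active, so *fenM* is transcribed.
So FenM is produced and active.
Homoserine is absent, so WexH is inactive.
No repressor is bound and FenM is active, so *torZ* is transcribed.
→ *torZ* is ON in A.
Condition B:
Maltulose is present, so VelL is inactive.
cAMP is absent, so QilC is active.
With repressor QilC bound, *jalT* is not transcribed.
So JalT is not produced.
Indole is present, so KulY is inactive.
MoO₄²⁻ is present, so UlmZ is inactive.
Required activator KulY is absent, so *temP* is not transcribed.
So TemP is not produced.
Required activator JalT is absent, so *fenM* is not transcribed.
So FenM is not produced.
Homoserine is absent, so WexH is inactive.
Required activator FenM is absent, so *torZ* is not transcribed.
→ *torZ* is OFF in B.

A only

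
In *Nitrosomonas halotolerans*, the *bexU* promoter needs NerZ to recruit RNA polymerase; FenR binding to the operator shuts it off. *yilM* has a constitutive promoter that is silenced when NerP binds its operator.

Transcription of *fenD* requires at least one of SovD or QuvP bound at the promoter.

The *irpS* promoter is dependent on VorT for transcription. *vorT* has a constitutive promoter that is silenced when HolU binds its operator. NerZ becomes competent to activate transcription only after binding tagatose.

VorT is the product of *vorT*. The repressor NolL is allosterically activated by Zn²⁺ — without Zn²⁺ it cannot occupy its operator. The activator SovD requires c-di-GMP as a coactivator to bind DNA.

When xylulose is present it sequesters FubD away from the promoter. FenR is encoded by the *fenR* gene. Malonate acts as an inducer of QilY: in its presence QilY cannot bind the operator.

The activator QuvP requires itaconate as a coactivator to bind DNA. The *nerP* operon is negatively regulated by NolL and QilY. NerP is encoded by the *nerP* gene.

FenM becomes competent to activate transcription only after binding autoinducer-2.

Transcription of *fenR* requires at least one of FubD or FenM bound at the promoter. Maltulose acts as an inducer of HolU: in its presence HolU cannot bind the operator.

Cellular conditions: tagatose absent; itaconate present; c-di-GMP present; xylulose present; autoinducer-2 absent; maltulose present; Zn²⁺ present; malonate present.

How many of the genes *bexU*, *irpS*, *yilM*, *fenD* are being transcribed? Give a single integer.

3

Tagatose is absent, so NerZ is inactive.
Xylulose is present, so FubD is inactive.
Autoinducer-2 is absent, so FenM is inactive.
No activator is available at the *fenR* promoter, so *fenR* is not transcribed.
So FenR is not produced.
Required activator NerZ is absent, so *bexU* is not transcribed.
→ *bexU* is OFF.
Maltulose is present, so HolU is inactive.
With no repressor bound, *vorT* is transcribed.
So VorT is produced and active.
No repressor is bound and VorT is active, so *irpS* is transcribed.
→ *irpS* is ON.
Zn²⁺ is present, so NolL is active.
Malonate is present, so QilY is inactive.
With repressor NolL bound, *nerP* is not transcribed.
So NerP is not produced.
With no repressor bound, *yilM* is transcribed.
→ *yilM* is ON.
c-di-GMP is present, so SovD is active.
Itaconate is present, so QuvP is active.
Activator SovD is present, so *fenD* is transcribed.
→ *fenD* is ON.
3 of the 4 genes are transcribed.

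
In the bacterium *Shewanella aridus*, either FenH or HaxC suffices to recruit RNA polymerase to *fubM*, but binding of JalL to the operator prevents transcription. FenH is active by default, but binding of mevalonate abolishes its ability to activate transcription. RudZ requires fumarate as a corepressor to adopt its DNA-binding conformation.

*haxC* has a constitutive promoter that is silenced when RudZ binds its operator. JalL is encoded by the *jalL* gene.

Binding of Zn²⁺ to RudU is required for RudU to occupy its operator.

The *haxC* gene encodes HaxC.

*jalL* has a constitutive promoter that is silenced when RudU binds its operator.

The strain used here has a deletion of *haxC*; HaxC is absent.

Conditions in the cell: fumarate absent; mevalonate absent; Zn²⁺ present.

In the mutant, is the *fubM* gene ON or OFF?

Mevalonate is absent, so FenH is active.
Zn²⁺ is present, so RudU is active.
With repressor RudU bound, *jalL* is not transcribed.
So JalL is not produced.
HaxC is non-functional in this strain, so it has no effect.
Activator FenH is present, so *fubM* is transcribed.

ON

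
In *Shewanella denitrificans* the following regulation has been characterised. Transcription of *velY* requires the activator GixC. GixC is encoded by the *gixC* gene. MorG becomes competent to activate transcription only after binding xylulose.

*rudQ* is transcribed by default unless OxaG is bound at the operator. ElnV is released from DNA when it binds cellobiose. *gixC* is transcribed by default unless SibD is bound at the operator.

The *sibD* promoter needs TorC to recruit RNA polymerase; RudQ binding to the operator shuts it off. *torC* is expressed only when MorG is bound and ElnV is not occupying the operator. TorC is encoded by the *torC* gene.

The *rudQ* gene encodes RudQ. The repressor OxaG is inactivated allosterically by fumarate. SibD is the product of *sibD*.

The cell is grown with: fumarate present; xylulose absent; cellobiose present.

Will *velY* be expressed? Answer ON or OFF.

Fumarate is present, so OxaG is inactive.
With no repressor bound, *rudQ* is transcribed.
So RudQ is produced and active.
Cellobiose is present, so ElnV is inactive.
Xylulose is absent, so MorG is inactive.
Required activator MorG is absent, so *torC* is not transcribed.
So TorC is not produced.
With repressor RudQ bound, *sibD* is not transcribed.
So SibD is not produced.
With no repressor bound, *gixC* is transcribed.
So GixC is produced and active.
No repressor is bound and GixC is active, so *velY* is transcribed.

ON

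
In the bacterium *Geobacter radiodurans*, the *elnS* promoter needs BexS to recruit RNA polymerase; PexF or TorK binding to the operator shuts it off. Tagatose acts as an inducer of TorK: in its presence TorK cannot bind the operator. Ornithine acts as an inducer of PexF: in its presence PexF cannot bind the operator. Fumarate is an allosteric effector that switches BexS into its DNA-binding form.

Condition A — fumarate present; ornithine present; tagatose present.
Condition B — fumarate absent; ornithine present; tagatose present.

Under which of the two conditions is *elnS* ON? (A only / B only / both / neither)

Condition A:
Fumarate is present, so BexS is active.
Ornithine is present, so PexF is inactive.
Tagatose is present, so TorK is inactive.
No repressor is bound and BexS is active, so *elnS* is transcribed.
→ *elnS* is ON in A.
Condition B:
Fumarate is absent, so BexS is inactive.
Ornithine is present, so PexF is inactive.
Tagatose is present, so TorK is inactive.
Required activator BexS is absent, so *elnS* is not transcribed.
→ *elnS* is OFF in B.

A only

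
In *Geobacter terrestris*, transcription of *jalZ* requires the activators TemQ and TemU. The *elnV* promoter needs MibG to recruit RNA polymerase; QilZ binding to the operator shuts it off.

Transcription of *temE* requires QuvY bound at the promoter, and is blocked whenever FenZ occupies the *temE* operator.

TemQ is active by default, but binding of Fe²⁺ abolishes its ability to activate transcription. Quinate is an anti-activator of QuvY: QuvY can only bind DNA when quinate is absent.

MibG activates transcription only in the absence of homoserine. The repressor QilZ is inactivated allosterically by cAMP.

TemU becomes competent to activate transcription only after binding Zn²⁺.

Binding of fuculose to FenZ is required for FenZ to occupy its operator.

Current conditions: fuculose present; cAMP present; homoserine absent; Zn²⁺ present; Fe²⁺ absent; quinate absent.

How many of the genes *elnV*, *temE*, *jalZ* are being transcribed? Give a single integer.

2

Homoserine is absent, so MibG is active.
cAMP is present, so QilZ is inactive.
No repressor is bound and MibG is active, so *elnV* is transcribed.
→ *elnV* is ON.
Quinate is absent, so QuvY is active.
Fuculose is present, so FenZ is active.
With repressor FenZ bound, *temE* is not transcribed.
→ *temE* is OFF.
Fe²⁺ is absent, so TemQ is active.
Zn²⁺ is present, so TemU is active.
No repressor is bound and TemQ and TemU are active, so *jalZ* is transcribed.
→ *jalZ* is ON.
2 of the 3 genes are transcribed.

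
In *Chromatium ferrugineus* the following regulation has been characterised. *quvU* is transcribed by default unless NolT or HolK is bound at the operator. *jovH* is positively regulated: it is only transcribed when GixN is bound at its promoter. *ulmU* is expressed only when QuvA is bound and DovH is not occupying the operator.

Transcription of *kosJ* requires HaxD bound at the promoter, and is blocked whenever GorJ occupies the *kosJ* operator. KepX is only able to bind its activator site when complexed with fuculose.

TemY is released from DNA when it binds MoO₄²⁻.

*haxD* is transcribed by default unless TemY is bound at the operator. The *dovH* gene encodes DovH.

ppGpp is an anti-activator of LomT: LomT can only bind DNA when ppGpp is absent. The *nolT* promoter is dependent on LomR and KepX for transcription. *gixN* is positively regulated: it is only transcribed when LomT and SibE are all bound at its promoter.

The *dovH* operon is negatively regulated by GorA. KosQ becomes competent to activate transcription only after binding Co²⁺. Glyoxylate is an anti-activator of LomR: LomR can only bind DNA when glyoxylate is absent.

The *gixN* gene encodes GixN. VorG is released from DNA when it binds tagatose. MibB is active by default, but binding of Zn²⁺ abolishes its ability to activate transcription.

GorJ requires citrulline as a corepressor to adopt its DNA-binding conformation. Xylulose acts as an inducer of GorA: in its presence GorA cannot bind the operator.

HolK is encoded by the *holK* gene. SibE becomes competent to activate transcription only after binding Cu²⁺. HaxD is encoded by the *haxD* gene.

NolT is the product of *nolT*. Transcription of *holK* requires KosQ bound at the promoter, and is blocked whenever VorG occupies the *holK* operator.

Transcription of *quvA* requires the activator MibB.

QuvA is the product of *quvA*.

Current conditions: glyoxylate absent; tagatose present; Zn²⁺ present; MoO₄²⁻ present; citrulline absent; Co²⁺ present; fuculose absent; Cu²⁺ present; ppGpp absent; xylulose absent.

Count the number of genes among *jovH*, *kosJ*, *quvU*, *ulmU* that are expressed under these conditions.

2

ppGpp is absent, so LomT is active.
Cu²⁺ is present, so SibE is active.
No repressor is bound and LomT and SibE are active, so *gixN* is transcribed.
So GixN is produced and active.
No repressor is bound and GixN is active, so *jovH* is transcribed.
→ *jovH* is ON.
MoO₄²⁻ is present, so TemY is inactive.
With no repressor bound, *haxD* is transcribed.
So HaxD is produced and active.
Citrulline is absent, so GorJ is inactive.
No repressor is bound and HaxD is active, so *kosJ* is transcribed.
→ *kosJ* is ON.
Glyoxylate is absent, so LomR is active.
Fuculose is absent, so KepX is inactive.
Required activator KepX is absent, so *nolT* is not transcribed.
So NolT is not produced.
Tagatose is present, so VorG is inactive.
Co²⁺ is present, so KosQ is active.
No repressor is bound and KosQ is active, so *holK* is transcribed.
So HolK is produced and active.
With repressor HolK bound, *quvU* is not transcribed.
→ *quvU* is OFF.
Xylulose is absent, so GorA is active.
With repressor GorA bound, *dovH* is not transcribed.
So DovH is not produced.
Zn²⁺ is present, so MibB is inactive.
Required activator MibB is absent, so *quvA* is not transcribed.
So QuvA is not produced.
Required activator QuvA is absent, so *ulmU* is not transcribed.
→ *ulmU* is OFF.
2 of the 4 genes are transcribed.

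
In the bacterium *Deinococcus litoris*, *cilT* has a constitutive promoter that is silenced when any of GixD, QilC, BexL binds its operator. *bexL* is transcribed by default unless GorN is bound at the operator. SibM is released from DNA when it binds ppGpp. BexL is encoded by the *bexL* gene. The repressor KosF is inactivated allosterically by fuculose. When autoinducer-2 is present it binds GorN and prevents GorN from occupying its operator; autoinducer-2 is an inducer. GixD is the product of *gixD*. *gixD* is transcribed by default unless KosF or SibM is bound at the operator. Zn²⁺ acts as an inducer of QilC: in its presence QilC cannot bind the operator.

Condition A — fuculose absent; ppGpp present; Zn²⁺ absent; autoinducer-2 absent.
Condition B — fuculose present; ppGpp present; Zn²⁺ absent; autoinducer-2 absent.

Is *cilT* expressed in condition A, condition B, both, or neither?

neither

Condition A:
Fuculose is absent, so KosF is active.
ppGpp is present, so SibM is inactive.
With repressor KosF bound, *gixD* is not transcribed.
So GixD is not produced.
Zn²⁺ is absent, so QilC is active.
Autoinducer-2 is absent, so GorN is active.
With repressor GorN bound, *bexL* is not transcribed.
So BexL is not produced.
With repressor QilC bound, *cilT* is not transcribed.
→ *cilT* is OFF in A.
Condition B:
Fuculose is present, so KosF is inactive.
ppGpp is present, so SibM is inactive.
With no repressor bound, *gixD* is transcribed.
So GixD is produced and active.
Zn²⁺ is absent, so QilC is active.
Autoinducer-2 is absent, so GorN is active.
With repressor GorN bound, *bexL* is not transcribed.
So BexL is not produced.
With repressor GixD bound, *cilT* is not transcribed.
→ *cilT* is OFF in B.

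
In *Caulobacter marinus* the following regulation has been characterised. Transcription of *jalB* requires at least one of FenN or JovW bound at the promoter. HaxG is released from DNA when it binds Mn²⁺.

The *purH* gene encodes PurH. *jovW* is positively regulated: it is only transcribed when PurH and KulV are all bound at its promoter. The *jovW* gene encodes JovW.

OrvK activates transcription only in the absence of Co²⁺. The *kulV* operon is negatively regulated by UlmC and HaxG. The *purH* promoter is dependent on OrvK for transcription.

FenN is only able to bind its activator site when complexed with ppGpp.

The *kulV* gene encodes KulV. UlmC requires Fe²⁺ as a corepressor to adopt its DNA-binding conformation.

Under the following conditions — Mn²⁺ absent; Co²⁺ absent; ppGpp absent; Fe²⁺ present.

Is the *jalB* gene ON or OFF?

ppGpp is absent, so FenN is inactive.
Co²⁺ is absent, so OrvK is active.
No repressor is bound and OrvK is active, so *purH* is transcribed.
So PurH is produced and active.
Fe²⁺ is present, so UlmC is active.
Mn²⁺ is absent, so HaxG is active.
With repressor UlmC bound, *kulV* is not transcribed.
So KulV is not produced.
Required activator KulV is absent, so *jovW* is not transcribed.
So JovW is not produced.
No activator is available at the *jalB* promoter, so *jalB* is not transcribed.

OFF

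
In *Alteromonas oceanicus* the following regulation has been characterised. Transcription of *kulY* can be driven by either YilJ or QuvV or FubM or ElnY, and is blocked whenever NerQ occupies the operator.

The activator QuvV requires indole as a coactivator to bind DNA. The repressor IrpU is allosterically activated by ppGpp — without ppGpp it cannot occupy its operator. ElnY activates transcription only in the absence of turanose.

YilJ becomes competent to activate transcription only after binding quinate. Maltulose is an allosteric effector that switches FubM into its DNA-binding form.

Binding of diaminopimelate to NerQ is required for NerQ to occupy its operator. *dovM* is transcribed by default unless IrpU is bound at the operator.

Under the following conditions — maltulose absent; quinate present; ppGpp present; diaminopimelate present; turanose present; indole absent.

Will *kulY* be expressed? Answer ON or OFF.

Diaminopimelate is present, so NerQ is active.
Quinate is present, so YilJ is active.
Indole is absent, so QuvV is inactive.
Maltulose is absent, so FubM is inactive.
Turanose is present, so ElnY is inactive.
With repressor NerQ bound, *kulY* is not transcribed.

OFF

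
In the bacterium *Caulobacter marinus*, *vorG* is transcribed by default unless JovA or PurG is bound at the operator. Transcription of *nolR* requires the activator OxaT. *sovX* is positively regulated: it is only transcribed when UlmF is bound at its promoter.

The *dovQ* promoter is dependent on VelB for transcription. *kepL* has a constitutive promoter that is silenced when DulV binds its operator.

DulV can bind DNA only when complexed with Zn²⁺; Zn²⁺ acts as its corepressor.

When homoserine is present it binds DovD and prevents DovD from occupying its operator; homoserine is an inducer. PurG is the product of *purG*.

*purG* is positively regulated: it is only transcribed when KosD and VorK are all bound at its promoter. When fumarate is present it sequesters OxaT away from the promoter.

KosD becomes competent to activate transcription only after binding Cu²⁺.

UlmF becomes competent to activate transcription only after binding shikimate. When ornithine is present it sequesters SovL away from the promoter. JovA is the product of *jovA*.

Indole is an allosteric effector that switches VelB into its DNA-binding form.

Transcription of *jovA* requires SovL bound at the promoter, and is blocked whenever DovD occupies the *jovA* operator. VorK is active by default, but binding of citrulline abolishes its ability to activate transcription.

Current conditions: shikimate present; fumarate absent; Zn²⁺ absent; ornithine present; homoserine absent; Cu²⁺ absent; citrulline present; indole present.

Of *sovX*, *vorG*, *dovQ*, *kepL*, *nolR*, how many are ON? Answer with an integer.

Shikimate is present, so UlmF is active.
No repressor is bound and UlmF is active, so *sovX* is transcribed.
→ *sovX* is ON.
Homoserine is absent, so DovD is active.
Ornithine is present, so SovL is inactive.
With repressor DovD bound, *jovA* is not transcribed.
So JovA is not produced.
Cu²⁺ is absent, so KosD is inactive.
Citrulline is present, so VorK is inactive.
Required activator KosD is absent, so *purG* is not transcribed.
So PurG is not produced.
With no repressor bound, *vorG* is transcribed.
→ *vorG* is ON.
Indole is present, so VelB is active.
No repressor is bound and VelB is active, so *dovQ* is transcribed.
→ *dovQ* is ON.
Zn²⁺ is absent, so DulV is inactive.
With no repressor bound, *kepL* is transcribed.
→ *kepL* is ON.
Fumarate is absent, so OxaT is active.
No repressor is bound and OxaT is active, so *nolR* is transcribed.
→ *nolR* is ON.
5 of the 5 genes are transcribed.

5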